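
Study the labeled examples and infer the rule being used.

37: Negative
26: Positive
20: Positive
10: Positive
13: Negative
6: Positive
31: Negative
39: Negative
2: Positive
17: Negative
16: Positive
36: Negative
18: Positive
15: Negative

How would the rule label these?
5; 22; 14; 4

The classifier is using: even AND at most 26.
5: 5 is odd, 5 ≤ 26 — fails this test, so Negative.
22: 22 is even, 22 ≤ 26 — passes, so Positive.
14: 14 is even, 14 ≤ 26 — passes, so Positive.
4: 4 is even, 4 ≤ 26 — passes, so Positive.

Negative, Positive, Positive, Positive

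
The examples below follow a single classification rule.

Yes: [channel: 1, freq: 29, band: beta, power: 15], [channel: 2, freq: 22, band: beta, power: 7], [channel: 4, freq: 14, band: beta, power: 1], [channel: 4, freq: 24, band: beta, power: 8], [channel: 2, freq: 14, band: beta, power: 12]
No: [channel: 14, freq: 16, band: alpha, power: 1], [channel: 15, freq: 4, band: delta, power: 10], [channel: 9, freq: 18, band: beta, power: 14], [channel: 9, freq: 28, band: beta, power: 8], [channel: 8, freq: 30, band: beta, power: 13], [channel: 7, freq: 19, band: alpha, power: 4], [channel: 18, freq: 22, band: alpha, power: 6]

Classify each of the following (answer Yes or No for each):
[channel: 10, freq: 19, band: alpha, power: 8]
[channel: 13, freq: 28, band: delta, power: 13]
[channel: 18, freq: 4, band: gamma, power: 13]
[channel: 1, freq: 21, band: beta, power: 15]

The simplest hypothesis consistent with all the labels is: channel ≤ 4.
No: [channel: 10, freq: 19, band: alpha, power: 8], since channel = 10. No: [channel: 13, freq: 28, band: delta, power: 13], since channel = 13. No: [channel: 18, freq: 4, band: gamma, power: 13], since channel = 18. Yes: [channel: 1, freq: 21, band: beta, power: 15], since channel = 1.

No, No, No, Yes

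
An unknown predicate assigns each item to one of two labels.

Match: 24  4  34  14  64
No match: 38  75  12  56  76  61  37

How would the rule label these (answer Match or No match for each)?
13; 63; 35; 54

No match, No match, No match, Match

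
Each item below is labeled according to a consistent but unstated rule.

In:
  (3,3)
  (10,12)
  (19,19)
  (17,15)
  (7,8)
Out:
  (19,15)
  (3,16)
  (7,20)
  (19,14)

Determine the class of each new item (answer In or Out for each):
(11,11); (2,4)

In, In

All 'In' examples share one property — |first − second| ≤ 2 — and every 'Out' example lacks it.
(11,11) → |11−11| = 0 → In. (2,4) → |2−4| = 2 → In.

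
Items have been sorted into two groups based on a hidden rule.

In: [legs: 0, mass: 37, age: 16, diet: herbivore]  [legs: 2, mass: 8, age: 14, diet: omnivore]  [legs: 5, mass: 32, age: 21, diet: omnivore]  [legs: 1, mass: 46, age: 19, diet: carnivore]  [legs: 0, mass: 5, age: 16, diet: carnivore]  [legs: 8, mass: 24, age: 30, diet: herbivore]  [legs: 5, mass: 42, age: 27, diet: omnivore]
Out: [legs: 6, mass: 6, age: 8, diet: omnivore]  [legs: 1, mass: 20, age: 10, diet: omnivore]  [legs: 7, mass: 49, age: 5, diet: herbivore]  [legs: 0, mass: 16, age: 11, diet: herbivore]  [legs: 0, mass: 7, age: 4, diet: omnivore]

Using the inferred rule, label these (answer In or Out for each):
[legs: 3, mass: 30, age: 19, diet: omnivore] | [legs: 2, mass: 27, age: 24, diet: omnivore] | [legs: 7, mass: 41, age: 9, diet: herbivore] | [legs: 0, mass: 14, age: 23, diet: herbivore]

The rule appears to be: age ≥ 14.
[legs: 3, mass: 30, age: 19, diet: omnivore] → age = 19 → In.
[legs: 2, mass: 27, age: 24, diet: omnivore] → age = 24 → In.
[legs: 7, mass: 41, age: 9, diet: herbivore] → age = 9 → Out.
[legs: 0, mass: 14, age: 23, diet: herbivore] → age = 23 → In.

In, In, Out, In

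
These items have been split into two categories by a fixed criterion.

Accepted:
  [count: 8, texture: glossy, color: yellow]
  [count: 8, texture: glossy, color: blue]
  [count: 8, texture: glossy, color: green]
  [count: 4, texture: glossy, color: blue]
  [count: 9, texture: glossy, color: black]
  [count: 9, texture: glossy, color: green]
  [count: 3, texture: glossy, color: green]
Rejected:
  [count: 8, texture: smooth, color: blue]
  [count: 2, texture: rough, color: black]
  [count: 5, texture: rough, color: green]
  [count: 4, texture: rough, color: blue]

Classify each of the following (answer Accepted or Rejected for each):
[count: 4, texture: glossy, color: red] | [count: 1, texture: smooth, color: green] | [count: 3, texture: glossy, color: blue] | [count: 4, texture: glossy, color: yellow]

Accepted, Rejected, Accepted, Accepted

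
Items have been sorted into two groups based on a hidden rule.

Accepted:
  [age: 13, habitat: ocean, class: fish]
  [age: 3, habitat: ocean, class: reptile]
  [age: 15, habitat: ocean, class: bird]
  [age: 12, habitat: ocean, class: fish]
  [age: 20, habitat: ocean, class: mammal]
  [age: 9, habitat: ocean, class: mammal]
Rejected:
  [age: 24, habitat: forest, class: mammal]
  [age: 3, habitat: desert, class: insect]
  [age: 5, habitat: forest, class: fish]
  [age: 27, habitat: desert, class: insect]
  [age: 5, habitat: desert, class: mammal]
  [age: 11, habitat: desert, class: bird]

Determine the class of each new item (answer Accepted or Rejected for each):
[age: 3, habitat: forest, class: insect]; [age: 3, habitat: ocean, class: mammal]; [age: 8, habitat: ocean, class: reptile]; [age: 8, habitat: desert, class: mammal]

The pattern is that an item is 'Accepted' exactly when: habitat is ocean.
[age: 3, habitat: forest, class: insect] — habitat is forest, hence Rejected.
[age: 3, habitat: ocean, class: mammal] — habitat is ocean, hence Accepted.
[age: 8, habitat: ocean, class: reptile] — habitat is ocean, hence Accepted.
[age: 8, habitat: desert, class: mammal] — habitat is desert, hence Rejected.

Rejected, Accepted, Accepted, Rejected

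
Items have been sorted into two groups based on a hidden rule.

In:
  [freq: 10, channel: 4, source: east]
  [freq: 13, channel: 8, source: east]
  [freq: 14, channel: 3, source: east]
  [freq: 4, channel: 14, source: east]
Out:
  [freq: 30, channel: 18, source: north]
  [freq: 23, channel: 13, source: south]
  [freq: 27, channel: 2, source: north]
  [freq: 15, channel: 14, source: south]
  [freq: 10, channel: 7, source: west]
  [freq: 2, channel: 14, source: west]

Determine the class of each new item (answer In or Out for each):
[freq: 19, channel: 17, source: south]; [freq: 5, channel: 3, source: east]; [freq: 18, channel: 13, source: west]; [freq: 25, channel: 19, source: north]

Out, In, Out, Out

The distinguishing property — source is east — holds for all the 'In' cases and none of the 'Out' cases.
[freq: 19, channel: 17, source: south]: Out (source is south).
[freq: 5, channel: 3, source: east]: In (source is east).
[freq: 18, channel: 13, source: west]: Out (source is west).
[freq: 25, channel: 19, source: north]: Out (source is north).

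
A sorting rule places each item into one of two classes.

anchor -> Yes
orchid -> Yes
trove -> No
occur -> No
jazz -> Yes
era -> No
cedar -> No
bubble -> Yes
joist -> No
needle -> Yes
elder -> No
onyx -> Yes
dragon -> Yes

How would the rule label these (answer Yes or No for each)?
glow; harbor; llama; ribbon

Yes, Yes, No, Yes

A rule that fits every label: even length — true of each 'Yes' example, false of each 'No' one.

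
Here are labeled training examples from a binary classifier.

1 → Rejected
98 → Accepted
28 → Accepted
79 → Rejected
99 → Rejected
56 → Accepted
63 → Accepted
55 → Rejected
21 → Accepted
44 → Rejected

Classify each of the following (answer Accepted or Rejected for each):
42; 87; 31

Looking at the examples, the only property every 'Accepted' case has and every 'Rejected' case lacks is: multiple of 7.

Accepted, Rejected, Rejected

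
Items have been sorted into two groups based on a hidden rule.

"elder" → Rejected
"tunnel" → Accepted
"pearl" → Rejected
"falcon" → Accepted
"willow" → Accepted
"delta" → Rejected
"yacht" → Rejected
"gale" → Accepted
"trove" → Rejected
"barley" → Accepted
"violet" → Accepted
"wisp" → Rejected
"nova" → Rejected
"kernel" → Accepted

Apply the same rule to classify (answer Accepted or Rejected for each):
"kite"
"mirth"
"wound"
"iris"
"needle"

Rule: even length AND contains 'l'. This holds for each 'Accepted' example and fails for each 'Rejected' one.
"kite" → length 4, no 'l' → Rejected.
"mirth" → length 5, no 'l' → Rejected.
"wound" → length 5, no 'l' → Rejected.
"iris" → length 4, no 'l' → Rejected.
"needle" → length 6, has 'l' → Accepted.

Rejected, Rejected, Rejected, Rejected, Accepted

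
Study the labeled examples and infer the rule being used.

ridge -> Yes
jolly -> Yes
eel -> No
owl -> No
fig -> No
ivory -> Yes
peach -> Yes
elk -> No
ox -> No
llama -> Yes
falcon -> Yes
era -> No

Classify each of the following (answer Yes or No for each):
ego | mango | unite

No, Yes, Yes

The common property of the 'Yes' items is: length ≥ 5. No 'No' item has it.
ego: No (length 3). mango: Yes (length 5). unite: Yes (length 5).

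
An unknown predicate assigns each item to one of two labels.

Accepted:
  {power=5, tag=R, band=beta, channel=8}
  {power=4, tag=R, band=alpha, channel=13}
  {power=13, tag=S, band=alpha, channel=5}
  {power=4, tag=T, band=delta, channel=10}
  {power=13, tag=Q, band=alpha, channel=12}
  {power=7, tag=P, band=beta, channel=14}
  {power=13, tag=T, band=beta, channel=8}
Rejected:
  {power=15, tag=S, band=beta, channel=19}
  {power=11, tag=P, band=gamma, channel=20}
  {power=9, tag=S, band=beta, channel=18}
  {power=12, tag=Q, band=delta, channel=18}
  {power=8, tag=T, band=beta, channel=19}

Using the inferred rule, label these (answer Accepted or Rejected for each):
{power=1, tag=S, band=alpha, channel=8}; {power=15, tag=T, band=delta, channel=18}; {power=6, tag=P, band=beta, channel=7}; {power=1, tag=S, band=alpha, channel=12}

'Accepted' ⟺ channel ≤ 14.

Accepted, Rejected, Accepted, Accepted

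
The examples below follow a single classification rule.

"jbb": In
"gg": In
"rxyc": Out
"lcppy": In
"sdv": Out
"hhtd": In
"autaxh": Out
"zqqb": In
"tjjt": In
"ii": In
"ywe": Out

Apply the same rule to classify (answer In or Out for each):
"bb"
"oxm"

Looking at the examples, the only property every 'In' case has and every 'Out' case lacks is: has a double letter.
"bb" — 'bb' doubled, hence In. "oxm" — no doubled letter, hence Out.

In, Out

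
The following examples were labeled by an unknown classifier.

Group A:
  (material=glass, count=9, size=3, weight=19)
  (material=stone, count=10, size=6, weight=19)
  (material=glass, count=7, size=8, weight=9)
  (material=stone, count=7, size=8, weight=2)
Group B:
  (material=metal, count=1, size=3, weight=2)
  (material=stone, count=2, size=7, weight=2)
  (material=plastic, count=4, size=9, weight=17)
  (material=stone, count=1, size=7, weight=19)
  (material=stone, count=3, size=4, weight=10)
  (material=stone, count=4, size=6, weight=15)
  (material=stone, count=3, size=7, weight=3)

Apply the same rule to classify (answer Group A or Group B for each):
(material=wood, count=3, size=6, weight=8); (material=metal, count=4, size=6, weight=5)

The common property of the 'Group A' items is: count ≥ 7. No 'Group B' item has it.
(material=wood, count=3, size=6, weight=8): Group B (count = 3). (material=metal, count=4, size=6, weight=5): Group B (count = 4).

Group B, Group B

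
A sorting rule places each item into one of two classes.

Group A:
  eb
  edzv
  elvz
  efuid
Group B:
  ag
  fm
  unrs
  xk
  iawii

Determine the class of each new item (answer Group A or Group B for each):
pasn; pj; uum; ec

Group B, Group B, Group B, Group A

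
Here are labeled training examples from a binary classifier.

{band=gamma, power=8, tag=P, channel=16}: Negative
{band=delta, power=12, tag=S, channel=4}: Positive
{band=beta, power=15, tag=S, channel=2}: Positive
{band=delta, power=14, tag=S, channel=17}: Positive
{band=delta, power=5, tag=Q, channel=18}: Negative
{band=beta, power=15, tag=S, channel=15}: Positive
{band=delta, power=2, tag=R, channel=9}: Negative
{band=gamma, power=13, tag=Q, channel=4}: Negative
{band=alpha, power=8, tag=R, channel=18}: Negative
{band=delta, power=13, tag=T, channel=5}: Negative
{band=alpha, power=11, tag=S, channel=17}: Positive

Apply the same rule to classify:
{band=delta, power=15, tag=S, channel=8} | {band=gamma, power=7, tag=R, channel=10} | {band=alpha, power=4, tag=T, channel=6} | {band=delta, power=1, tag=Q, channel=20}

Looking at the examples, the only property every 'Positive' case has and every 'Negative' case lacks is: tag is S.
{band=delta, power=15, tag=S, channel=8} — tag is S, hence Positive.
{band=gamma, power=7, tag=R, channel=10} — tag is R, hence Negative.
{band=alpha, power=4, tag=T, channel=6} — tag is T, hence Negative.
{band=delta, power=1, tag=Q, channel=20} — tag is Q, hence Negative.

Positive, Negative, Negative, Negative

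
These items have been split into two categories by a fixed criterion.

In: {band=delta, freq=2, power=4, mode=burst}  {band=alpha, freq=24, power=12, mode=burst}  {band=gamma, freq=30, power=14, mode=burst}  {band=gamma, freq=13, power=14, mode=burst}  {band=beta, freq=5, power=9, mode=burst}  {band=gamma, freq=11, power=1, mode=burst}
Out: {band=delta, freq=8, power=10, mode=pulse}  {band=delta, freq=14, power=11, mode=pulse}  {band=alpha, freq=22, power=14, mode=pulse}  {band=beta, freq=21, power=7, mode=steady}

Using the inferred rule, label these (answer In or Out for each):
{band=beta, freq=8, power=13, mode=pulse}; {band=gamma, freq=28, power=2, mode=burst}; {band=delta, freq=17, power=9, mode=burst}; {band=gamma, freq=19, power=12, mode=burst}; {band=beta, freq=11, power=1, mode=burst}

The simplest hypothesis consistent with all the labels is: mode is burst.

Out, In, In, In, In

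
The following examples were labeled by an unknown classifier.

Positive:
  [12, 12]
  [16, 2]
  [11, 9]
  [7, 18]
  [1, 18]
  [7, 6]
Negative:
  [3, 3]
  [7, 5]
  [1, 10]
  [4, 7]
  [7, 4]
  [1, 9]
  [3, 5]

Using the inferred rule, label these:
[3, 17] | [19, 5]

All 'Positive' examples share one property — sum ≥ 13 — and every 'Negative' example lacks it.

Positive, Positive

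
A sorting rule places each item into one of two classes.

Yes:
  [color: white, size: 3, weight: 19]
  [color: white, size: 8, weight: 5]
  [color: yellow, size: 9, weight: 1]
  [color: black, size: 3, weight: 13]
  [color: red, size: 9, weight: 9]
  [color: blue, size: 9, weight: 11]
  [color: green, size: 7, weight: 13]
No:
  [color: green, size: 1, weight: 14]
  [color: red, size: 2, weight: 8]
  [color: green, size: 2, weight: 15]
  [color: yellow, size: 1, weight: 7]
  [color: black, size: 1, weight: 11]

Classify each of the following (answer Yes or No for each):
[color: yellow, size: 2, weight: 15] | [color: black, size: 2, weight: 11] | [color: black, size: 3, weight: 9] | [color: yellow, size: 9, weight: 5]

No, No, Yes, Yes

The rule appears to be: size ≥ 3.
No: [color: yellow, size: 2, weight: 15], since size = 2.
No: [color: black, size: 2, weight: 11], since size = 2.
Yes: [color: black, size: 3, weight: 9], since size = 3.
Yes: [color: yellow, size: 9, weight: 5], since size = 9.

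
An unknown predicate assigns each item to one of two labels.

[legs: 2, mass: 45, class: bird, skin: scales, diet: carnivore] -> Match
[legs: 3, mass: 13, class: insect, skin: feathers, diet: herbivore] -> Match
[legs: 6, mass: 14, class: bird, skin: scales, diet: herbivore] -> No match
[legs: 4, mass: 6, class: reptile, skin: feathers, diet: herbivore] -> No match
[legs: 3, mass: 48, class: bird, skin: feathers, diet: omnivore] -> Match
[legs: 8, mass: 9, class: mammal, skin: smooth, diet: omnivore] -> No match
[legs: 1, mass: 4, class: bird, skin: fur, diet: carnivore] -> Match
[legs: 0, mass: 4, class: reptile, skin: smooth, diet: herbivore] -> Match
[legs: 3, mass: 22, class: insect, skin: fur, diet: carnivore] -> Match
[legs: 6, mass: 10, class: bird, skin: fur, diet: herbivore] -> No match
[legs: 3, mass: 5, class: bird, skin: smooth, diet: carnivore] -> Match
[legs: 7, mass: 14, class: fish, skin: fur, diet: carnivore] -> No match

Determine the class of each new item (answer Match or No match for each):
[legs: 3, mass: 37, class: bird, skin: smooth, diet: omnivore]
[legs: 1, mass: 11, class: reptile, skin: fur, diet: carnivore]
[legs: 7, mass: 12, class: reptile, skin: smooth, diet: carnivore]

Match, Match, No match

The distinguishing property — legs ≤ 3 — holds for all the 'Match' cases and none of the 'No match' cases.
[legs: 3, mass: 37, class: bird, skin: smooth, diet: omnivore]: legs = 3, matches → Match. [legs: 1, mass: 11, class: reptile, skin: fur, diet: carnivore]: legs = 1, matches → Match. [legs: 7, mass: 12, class: reptile, skin: smooth, diet: carnivore]: legs = 7, does not pass → No match.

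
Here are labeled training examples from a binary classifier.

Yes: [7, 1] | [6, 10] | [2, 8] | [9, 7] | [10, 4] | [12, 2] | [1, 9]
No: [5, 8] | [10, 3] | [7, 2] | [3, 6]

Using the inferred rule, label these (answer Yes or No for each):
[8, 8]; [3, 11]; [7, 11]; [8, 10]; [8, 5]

Yes, Yes, Yes, Yes, No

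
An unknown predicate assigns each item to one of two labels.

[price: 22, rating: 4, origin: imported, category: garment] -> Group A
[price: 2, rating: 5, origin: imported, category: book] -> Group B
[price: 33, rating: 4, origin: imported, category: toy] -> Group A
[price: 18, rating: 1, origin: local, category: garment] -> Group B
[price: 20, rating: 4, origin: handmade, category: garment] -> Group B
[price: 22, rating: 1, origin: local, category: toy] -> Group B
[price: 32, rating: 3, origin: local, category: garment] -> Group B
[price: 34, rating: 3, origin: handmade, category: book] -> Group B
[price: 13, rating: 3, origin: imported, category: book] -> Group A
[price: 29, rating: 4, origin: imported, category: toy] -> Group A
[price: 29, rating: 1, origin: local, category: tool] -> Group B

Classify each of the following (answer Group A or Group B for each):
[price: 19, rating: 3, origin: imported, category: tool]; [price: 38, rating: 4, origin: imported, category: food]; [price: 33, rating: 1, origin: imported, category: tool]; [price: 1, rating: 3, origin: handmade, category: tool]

Group A, Group A, Group A, Group B

The common property of the 'Group A' items is: origin is imported AND price ≥ 13. No 'Group B' item has it.
Group A: [price: 19, rating: 3, origin: imported, category: tool], since origin is imported, price = 19. Group A: [price: 38, rating: 4, origin: imported, category: food], since origin is imported, price = 38. Group A: [price: 33, rating: 1, origin: imported, category: tool], since origin is imported, price = 33. Group B: [price: 1, rating: 3, origin: handmade, category: tool], since origin is handmade, price = 1.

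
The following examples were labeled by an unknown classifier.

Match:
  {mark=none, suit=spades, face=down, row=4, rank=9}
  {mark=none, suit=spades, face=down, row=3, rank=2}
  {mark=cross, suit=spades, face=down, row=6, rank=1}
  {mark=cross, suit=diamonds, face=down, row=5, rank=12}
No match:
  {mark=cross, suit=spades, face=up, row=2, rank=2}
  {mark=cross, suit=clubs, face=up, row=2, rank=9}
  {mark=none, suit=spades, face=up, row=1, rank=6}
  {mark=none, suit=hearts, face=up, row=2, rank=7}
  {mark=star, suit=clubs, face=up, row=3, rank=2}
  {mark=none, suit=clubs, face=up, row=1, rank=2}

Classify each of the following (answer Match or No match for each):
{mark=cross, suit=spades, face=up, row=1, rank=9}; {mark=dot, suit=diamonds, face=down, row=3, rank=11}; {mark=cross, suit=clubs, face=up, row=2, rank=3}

No match, Match, No match

The classifier is using: face is down.
No match: {mark=cross, suit=spades, face=up, row=1, rank=9}, since face is up. Match: {mark=dot, suit=diamonds, face=down, row=3, rank=11}, since face is down. No match: {mark=cross, suit=clubs, face=up, row=2, rank=3}, since face is up.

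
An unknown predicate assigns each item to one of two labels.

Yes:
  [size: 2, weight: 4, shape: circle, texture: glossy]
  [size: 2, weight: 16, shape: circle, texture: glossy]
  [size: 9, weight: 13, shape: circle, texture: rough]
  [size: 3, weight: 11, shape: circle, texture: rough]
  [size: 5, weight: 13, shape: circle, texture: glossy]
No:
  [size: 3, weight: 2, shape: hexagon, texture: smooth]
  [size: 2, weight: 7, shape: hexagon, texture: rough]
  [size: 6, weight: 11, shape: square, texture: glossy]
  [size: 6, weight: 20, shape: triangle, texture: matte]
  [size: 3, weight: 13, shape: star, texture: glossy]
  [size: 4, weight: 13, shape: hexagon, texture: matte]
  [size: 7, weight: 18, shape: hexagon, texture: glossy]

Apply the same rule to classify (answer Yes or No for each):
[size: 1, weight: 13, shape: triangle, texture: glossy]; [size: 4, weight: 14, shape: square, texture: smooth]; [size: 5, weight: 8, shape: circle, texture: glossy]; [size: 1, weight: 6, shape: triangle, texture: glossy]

No, No, Yes, No

Rule: shape is circle. This holds for each 'Yes' example and fails for each 'No' one.
No: [size: 1, weight: 13, shape: triangle, texture: glossy], since shape is triangle.
No: [size: 4, weight: 14, shape: square, texture: smooth], since shape is square.
Yes: [size: 5, weight: 8, shape: circle, texture: glossy], since shape is circle.
No: [size: 1, weight: 6, shape: triangle, texture: glossy], since shape is triangle.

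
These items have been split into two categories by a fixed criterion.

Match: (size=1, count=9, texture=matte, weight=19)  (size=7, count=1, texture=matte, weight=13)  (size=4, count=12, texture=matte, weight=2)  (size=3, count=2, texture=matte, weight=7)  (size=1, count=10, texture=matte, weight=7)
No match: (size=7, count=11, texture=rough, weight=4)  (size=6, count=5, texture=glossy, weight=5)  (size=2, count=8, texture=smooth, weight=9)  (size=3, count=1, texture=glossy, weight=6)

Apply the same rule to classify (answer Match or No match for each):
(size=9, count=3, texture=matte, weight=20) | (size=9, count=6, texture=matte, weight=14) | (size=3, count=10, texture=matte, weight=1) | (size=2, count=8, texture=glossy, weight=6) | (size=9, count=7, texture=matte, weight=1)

The distinguishing property — texture is matte — holds for all the 'Match' cases and none of the 'No match' cases.
Match: (size=9, count=3, texture=matte, weight=20), since texture is matte.
Match: (size=9, count=6, texture=matte, weight=14), since texture is matte.
Match: (size=3, count=10, texture=matte, weight=1), since texture is matte.
No match: (size=2, count=8, texture=glossy, weight=6), since texture is glossy.
Match: (size=9, count=7, texture=matte, weight=1), since texture is matte.

Match, Match, Match, No match, Match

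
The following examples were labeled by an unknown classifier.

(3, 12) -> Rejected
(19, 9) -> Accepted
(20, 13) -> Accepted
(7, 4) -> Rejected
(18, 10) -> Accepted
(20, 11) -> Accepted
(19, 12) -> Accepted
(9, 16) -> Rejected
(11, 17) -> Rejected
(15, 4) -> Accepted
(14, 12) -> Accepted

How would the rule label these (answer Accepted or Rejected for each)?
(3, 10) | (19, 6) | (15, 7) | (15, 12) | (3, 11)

Rejected, Accepted, Accepted, Accepted, Rejected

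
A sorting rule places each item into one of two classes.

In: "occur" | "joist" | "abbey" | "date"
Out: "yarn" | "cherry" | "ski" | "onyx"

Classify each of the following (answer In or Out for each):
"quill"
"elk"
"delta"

In, Out, In

'In' ⟺ has ≥ 2 vowels.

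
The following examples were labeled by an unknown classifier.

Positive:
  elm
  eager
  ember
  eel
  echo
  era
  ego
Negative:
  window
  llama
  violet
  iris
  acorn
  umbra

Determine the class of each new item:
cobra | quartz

Negative, Negative

The common property of the 'Positive' items is: starts with 'e'. No 'Negative' item has it.
cobra → starts with 'c' → Negative.
quartz → starts with 'q' → Negative.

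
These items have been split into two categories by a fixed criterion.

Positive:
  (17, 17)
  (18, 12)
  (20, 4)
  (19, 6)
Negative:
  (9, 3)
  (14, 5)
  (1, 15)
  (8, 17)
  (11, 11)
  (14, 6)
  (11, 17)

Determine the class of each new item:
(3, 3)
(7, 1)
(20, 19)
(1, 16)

Negative, Negative, Positive, Negative

Every 'Positive' example satisfies: first ≥ 15. None of the 'Negative' examples do.
(3, 3) — first 3, hence Negative. (7, 1) — first 7, hence Negative. (20, 19) — first 20, hence Positive. (1, 16) — first 1, hence Negative.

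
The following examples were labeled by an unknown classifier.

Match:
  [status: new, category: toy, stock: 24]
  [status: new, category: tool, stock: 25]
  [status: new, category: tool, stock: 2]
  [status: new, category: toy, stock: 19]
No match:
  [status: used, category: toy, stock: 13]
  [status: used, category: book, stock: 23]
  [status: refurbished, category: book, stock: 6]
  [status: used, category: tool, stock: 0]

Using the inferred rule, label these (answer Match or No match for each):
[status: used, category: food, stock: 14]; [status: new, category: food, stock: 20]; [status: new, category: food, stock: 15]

Comparing the two groups points to one rule — status is new.

No match, Match, Match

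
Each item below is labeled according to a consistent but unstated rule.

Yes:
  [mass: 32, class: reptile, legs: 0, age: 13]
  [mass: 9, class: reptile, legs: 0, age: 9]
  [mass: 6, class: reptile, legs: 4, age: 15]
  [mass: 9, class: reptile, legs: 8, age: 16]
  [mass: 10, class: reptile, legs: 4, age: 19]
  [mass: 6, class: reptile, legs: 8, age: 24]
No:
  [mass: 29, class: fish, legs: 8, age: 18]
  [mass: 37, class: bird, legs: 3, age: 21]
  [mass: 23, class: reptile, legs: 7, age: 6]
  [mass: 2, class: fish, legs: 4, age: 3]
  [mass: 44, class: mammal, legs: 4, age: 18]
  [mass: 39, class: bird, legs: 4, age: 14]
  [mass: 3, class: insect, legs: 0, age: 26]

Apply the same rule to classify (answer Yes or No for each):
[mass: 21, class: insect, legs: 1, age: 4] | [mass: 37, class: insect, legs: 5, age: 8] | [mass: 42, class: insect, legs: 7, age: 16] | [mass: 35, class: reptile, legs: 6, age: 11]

No, No, No, Yes

The classifier is using: class is reptile AND age ≥ 9.
[mass: 21, class: insect, legs: 1, age: 4]: No (class is insect, age = 4). [mass: 37, class: insect, legs: 5, age: 8]: No (class is insect, age = 8). [mass: 42, class: insect, legs: 7, age: 16]: No (class is insect, age = 16). [mass: 35, class: reptile, legs: 6, age: 11]: Yes (class is reptile, age = 11).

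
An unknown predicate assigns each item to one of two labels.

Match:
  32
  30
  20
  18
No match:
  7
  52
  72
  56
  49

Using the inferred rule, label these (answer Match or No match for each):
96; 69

No match, No match

Every 'Match' example satisfies: even AND at most 32. None of the 'No match' examples do.
96: No match (96 is even, 96 > 32).
69: No match (69 is odd, 69 > 32).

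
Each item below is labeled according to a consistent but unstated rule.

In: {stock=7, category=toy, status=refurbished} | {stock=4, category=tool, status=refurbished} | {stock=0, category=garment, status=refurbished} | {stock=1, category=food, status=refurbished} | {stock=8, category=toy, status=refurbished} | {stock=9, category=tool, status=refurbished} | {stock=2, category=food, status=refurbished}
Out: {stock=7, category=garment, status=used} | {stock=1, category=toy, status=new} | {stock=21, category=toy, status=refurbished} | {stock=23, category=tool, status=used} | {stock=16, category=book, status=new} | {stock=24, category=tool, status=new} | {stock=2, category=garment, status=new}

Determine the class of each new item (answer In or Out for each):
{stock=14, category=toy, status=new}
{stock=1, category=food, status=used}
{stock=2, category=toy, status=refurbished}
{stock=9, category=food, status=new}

The rule appears to be: status is refurbished AND stock ≤ 9.

Out, Out, In, Out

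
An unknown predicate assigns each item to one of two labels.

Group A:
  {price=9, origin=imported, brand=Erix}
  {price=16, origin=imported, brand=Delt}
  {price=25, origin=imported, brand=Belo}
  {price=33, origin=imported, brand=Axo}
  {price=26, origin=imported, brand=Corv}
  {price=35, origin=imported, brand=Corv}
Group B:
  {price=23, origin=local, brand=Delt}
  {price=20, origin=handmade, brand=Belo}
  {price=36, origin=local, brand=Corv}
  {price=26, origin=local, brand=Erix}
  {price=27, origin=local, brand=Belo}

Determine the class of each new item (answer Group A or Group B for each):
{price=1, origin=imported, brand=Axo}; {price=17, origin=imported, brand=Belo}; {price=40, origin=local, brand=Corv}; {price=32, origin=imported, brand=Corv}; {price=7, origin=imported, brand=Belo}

The common property of the 'Group A' items is: origin is imported. No 'Group B' item has it.
{price=1, origin=imported, brand=Axo} → origin is imported → Group A.
{price=17, origin=imported, brand=Belo} → origin is imported → Group A.
{price=40, origin=local, brand=Corv} → origin is local → Group B.
{price=32, origin=imported, brand=Corv} → origin is imported → Group A.
{price=7, origin=imported, brand=Belo} → origin is imported → Group A.

Group A, Group A, Group B, Group A, Group A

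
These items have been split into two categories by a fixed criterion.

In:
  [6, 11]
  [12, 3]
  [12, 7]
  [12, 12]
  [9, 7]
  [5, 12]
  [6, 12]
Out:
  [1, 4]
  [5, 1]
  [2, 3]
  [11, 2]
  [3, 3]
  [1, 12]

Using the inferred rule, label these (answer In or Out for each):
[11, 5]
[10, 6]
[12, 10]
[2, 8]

Every 'In' example satisfies: sum ≥ 15. None of the 'Out' examples do.

In, In, In, Out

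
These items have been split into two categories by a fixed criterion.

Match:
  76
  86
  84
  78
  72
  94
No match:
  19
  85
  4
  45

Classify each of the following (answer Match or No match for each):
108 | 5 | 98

Match, No match, Match

The common property of the 'Match' items is: even AND at least 19. No 'No match' item has it.
108: Match (108 is even, 108 ≥ 19). 5: No match (5 is odd, 5 < 19). 98: Match (98 is even, 98 ≥ 19).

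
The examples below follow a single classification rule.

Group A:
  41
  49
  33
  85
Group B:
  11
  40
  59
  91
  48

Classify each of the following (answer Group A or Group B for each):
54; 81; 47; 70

The simplest hypothesis consistent with all the labels is: ≡ 1 (mod 4).
54 → 54 mod 4 = 2 → Group B.
81 → 81 mod 4 = 1 → Group A.
47 → 47 mod 4 = 3 → Group B.
70 → 70 mod 4 = 2 → Group B.

Group B, Group A, Group B, Group B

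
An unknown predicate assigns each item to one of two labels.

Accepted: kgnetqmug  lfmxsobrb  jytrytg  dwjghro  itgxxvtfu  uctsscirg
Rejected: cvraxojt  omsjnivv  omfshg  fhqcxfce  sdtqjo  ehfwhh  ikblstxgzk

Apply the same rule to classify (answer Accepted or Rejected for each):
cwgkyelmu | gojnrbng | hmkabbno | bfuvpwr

Accepted, Rejected, Rejected, Accepted

Checking candidate rules against both groups, what survives is: odd length.
Accepted: cwgkyelmu, since length 9.
Rejected: gojnrbng, since length 8.
Rejected: hmkabbno, since length 8.
Accepted: bfuvpwr, since length 7.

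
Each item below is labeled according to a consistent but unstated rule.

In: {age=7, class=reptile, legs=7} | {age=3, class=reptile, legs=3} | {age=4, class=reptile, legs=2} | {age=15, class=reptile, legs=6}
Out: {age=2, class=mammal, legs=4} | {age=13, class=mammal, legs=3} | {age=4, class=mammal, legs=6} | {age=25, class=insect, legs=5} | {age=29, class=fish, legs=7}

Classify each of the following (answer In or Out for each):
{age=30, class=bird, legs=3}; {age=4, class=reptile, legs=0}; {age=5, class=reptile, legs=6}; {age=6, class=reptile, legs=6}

Out, In, In, In

Comparing the two groups points to one rule — class is reptile.
{age=30, class=bird, legs=3}: class is bird — fails this test, so Out.
{age=4, class=reptile, legs=0}: class is reptile — qualifies, so In.
{age=5, class=reptile, legs=6}: class is reptile — qualifies, so In.
{age=6, class=reptile, legs=6}: class is reptile — qualifies, so In.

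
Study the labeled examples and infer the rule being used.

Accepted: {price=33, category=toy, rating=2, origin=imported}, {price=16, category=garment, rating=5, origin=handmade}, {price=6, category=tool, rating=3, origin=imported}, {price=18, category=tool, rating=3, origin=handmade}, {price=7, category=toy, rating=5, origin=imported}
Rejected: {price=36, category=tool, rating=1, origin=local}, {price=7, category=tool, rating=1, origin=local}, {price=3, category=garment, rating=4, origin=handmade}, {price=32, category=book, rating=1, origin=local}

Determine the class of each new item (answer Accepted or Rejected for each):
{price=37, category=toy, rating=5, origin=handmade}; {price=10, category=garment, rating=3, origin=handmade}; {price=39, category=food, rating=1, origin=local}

Accepted, Accepted, Rejected

A rule that fits every label: price ≥ 6 AND rating ≥ 2 — true of each 'Accepted' example, false of each 'Rejected' one.
{price=37, category=toy, rating=5, origin=handmade} → price = 37, rating = 5 → Accepted. {price=10, category=garment, rating=3, origin=handmade} → price = 10, rating = 3 → Accepted. {price=39, category=food, rating=1, origin=local} → price = 39, rating = 1 → Rejected.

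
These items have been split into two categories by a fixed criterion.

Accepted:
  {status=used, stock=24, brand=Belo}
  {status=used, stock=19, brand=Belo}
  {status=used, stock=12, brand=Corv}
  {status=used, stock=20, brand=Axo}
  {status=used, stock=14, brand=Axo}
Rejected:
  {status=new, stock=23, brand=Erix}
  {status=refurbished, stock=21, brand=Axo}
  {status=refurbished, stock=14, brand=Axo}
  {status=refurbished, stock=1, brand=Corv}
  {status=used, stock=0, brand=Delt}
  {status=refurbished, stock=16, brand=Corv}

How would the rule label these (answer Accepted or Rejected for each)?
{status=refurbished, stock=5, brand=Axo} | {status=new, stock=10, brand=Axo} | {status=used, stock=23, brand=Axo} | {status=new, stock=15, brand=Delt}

The distinguishing property — status is used AND stock ≥ 1 — holds for all the 'Accepted' cases and none of the 'Rejected' cases.
Rejected: {status=refurbished, stock=5, brand=Axo}, since status is refurbished, stock = 5. Rejected: {status=new, stock=10, brand=Axo}, since status is new, stock = 10. Accepted: {status=used, stock=23, brand=Axo}, since status is used, stock = 23. Rejected: {status=new, stock=15, brand=Delt}, since status is new, stock = 15.

Rejected, Rejected, Accepted, Rejected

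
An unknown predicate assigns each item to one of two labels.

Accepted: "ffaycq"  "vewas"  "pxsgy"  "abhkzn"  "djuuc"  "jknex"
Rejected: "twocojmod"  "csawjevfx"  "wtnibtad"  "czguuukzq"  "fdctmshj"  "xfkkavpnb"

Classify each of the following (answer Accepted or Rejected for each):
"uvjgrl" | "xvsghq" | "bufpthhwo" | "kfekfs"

Accepted, Accepted, Rejected, Accepted

The classifier is using: length ≤ 6.
"uvjgrl" — length 6, hence Accepted.
"xvsghq" — length 6, hence Accepted.
"bufpthhwo" — length 9, hence Rejected.
"kfekfs" — length 6, hence Accepted.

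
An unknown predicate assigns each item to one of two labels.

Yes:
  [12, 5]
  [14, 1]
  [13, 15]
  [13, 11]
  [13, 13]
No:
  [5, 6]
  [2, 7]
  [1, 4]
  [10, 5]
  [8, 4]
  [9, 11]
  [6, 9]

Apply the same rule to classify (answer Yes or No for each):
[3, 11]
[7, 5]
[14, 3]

No, No, Yes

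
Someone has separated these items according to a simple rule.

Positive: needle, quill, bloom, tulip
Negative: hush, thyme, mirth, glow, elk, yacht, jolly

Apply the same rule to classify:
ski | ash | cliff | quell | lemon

Negative, Negative, Negative, Positive, Positive

A rule that fits every label: has ≥ 2 vowels — true of each 'Positive' example, false of each 'Negative' one.
ski → 1 vowel → Negative. ash → 1 vowel → Negative. cliff → 1 vowel → Negative. quell → 2 vowels → Positive. lemon → 2 vowels → Positive.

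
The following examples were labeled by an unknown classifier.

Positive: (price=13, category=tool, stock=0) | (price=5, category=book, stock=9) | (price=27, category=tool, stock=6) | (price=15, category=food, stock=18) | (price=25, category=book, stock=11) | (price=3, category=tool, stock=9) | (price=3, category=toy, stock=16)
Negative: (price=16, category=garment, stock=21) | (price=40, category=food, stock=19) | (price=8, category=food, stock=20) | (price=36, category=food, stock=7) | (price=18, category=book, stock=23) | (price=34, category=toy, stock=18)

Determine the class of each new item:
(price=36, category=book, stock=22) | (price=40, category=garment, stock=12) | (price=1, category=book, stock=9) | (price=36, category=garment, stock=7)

Comparing the two groups points to one rule — price is odd.
(price=36, category=book, stock=22): Negative (price = 36). (price=40, category=garment, stock=12): Negative (price = 40). (price=1, category=book, stock=9): Positive (price = 1). (price=36, category=garment, stock=7): Negative (price = 36).

Negative, Negative, Positive, Negative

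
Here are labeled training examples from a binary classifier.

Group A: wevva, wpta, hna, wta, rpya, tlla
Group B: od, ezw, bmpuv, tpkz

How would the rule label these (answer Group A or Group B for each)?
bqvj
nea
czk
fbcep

Group B, Group A, Group B, Group B

A rule that fits every label: contains 'a' — true of each 'Group A' example, false of each 'Group B' one.
bqvj → no 'a' → Group B.
nea → has 'a' → Group A.
czk → no 'a' → Group B.
fbcep → no 'a' → Group B.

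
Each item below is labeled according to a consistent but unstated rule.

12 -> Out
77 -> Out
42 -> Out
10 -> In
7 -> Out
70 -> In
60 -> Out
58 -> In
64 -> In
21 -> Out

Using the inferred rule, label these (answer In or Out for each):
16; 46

The classifier is using: ≡ 4 (mod 6).

In, In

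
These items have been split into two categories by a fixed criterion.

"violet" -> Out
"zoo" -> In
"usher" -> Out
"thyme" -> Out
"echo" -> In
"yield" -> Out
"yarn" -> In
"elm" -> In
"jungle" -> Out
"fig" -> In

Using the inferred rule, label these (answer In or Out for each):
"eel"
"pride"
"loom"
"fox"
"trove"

The rule appears to be: length ≤ 4.
"eel" — length 3, hence In. "pride" — length 5, hence Out. "loom" — length 4, hence In. "fox" — length 3, hence In. "trove" — length 5, hence Out.

In, Out, In, In, Out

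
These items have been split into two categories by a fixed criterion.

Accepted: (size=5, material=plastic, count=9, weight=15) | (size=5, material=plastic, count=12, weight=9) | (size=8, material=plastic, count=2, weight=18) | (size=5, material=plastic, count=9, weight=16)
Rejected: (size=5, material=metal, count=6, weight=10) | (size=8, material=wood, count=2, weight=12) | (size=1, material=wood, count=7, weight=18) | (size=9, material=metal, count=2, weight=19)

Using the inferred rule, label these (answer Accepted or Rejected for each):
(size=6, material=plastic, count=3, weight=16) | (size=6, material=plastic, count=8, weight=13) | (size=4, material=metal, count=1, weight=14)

Rule: material is plastic. This holds for each 'Accepted' example and fails for each 'Rejected' one.
(size=6, material=plastic, count=3, weight=16): material is plastic, satisfies this → Accepted. (size=6, material=plastic, count=8, weight=13): material is plastic, satisfies this → Accepted. (size=4, material=metal, count=1, weight=14): material is metal, fails the rule → Rejected.

Accepted, Accepted, Rejected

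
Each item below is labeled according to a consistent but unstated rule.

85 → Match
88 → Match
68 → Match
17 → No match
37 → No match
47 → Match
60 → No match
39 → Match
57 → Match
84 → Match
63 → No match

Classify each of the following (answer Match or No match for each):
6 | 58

No match, Match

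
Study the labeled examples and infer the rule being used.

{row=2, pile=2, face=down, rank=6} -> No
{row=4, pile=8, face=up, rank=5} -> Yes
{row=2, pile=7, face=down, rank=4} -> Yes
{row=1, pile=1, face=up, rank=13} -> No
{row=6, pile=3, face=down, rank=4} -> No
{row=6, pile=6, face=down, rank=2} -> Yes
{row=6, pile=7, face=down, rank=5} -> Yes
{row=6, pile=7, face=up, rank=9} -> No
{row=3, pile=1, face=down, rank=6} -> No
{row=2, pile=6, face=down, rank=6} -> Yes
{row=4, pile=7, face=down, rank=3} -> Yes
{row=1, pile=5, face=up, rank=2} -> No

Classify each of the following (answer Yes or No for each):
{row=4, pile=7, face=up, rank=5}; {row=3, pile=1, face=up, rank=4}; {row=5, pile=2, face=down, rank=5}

Yes, No, No

The distinguishing property — rank ≤ 6 AND pile ≥ 6 — holds for all the 'Yes' cases and none of the 'No' cases.
{row=4, pile=7, face=up, rank=5}: rank = 5, pile = 7, has this property → Yes. {row=3, pile=1, face=up, rank=4}: rank = 4, pile = 1, fails the rule → No. {row=5, pile=2, face=down, rank=5}: rank = 5, pile = 2, fails the rule → No.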